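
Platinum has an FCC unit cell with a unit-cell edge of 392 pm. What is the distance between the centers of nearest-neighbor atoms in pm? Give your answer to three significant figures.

277 pm

In an FCC structure, atoms touch along the face diagonal, so √2·a = 4r; the nearest-neighbor distance equals 2r = 0.7071·a.
d = 0.7071 × 392 = 277 pm.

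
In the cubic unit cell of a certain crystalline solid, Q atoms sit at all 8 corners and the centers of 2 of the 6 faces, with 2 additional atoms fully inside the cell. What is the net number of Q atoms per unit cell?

4

Corner atoms are shared by 8 cells (1/8 each), face atoms by 2 (1/2 each), interior atoms are unshared.
Net atoms = 8 × 1/8 + 2 × 1/2 + 2 = 1 + 1 + 2 = 4.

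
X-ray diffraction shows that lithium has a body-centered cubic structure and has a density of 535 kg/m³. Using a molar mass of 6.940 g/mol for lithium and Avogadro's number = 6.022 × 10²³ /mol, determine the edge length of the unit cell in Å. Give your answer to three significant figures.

With Z = 2 atoms per BCC cell, a³ = Z·M/(N_A·ρ) = 2 × 6.940 / (6.022 × 10²³ × 0.5350 g/cm³) = 4.308 × 10^-23 cm³.
a = (4.308 × 10^-23)^(1/3) = 3.506 × 10^-8 cm = 3.51 Å.

3.51 Å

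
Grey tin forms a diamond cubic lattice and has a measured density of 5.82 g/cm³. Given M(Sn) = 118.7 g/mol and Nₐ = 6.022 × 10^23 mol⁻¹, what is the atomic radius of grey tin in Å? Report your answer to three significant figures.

1.40 Å

For a diamond cubic cell (Z = 8), a³ = Z·M/(N_A·ρ) = 8 × 118.7 / (6.022 × 10²³ × 5.820) = 2.709 × 10^-22 cm³, so a = 6.471 × 10^-8 cm = 6.471 Å.
Nearest neighbors lie along the body diagonal with √3·a = 8r, so r = 0.2165 × a = 1.40 Å.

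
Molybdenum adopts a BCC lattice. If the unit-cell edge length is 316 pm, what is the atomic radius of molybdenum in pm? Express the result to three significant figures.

In a BCC lattice, atoms touch along the body diagonal, so √3·a = 4r.
r = √3·a/4 = 1.7321 × 316 / 4 = 137 pm.

137 pm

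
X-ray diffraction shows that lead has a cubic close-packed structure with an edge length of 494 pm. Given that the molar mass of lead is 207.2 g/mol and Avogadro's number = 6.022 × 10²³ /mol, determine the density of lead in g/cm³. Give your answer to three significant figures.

11.4 g/cm³

An FCC unit cell contains Z = 4 atoms.
Cell volume: a³ = (494 pm)³ = (4.940 × 10^-8 cm)³ = 1.206 × 10^-22 cm³.
ρ = Z·M/(N_A·a³) = 4 × 207.2 / (6.022 × 10²³ × 1.206 × 10^-22) = 11.42 g/cm³.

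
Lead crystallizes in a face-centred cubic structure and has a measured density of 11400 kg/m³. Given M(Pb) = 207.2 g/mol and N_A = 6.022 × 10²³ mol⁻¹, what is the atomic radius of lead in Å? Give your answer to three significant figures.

For an FCC cell (Z = 4), a³ = Z·M/(N_A·ρ) = 4 × 207.2 / (6.022 × 10²³ × 11.40) = 1.207 × 10^-22 cm³, so a = 4.942 × 10^-8 cm = 4.942 Å.
Atoms touch along the face diagonal, so √2·a = 4r, so r = 0.3536 × a = 1.75 Å.

1.75 Å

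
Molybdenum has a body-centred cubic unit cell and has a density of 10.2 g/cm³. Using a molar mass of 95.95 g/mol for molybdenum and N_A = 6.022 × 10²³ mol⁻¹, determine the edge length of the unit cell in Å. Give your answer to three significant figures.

With Z = 2 atoms per BCC cell, a³ = Z·M/(N_A·ρ) = 2 × 95.95 / (6.022 × 10²³ × 10.20 g/cm³) = 3.124 × 10^-23 cm³.
a = (3.124 × 10^-23)^(1/3) = 3.150 × 10^-8 cm = 3.15 Å.

3.15 Å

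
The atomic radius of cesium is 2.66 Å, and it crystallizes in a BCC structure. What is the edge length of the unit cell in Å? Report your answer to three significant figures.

In a BCC lattice, atoms touch along the body diagonal, so √3·a = 4r.
a = 4r/√3 = 4 × 2.66 / 1.7321 = 6.14 Å.

6.14 Å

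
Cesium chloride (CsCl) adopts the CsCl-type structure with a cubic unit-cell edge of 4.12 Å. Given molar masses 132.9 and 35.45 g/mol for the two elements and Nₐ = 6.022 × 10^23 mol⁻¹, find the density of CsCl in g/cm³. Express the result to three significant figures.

The CsCl-type structure contains Z = 1 formula unit per cell; M(CsCl) = 132.9 + 35.45 = 168.35 g/mol.
a³ = (4.120 × 10^-8 cm)³ = 6.993 × 10^-23 cm³.
ρ = 1 × 168.35 / (6.022 × 10²³ × 6.993 × 10^-23) = 3.997 g/cm³.

4.00 g/cm³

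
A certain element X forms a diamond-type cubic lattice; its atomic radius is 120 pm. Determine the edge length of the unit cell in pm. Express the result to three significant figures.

In a diamond cubic lattice, nearest neighbors lie along the body diagonal with √3·a = 8r.
a = 8r/√3 = 8 × 120 / 1.7321 = 554 pm.

554 pm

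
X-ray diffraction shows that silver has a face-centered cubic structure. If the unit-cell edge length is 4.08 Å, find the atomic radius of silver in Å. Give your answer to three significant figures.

In an FCC lattice, atoms touch along the face diagonal, so √2·a = 4r.
r = √2·a/4 = 1.4142 × 4.08 / 4 = 1.44 Å.

1.44 Å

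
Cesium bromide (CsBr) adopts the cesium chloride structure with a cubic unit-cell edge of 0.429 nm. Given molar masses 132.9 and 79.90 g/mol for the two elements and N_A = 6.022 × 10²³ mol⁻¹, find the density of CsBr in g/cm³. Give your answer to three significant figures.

4.48 g/cm³

The cesium chloride structure contains Z = 1 formula unit per cell; M(CsBr) = 132.9 + 79.90 = 212.8 g/mol.
a³ = (4.290 × 10^-8 cm)³ = 7.895 × 10^-23 cm³.
ρ = 1 × 212.8 / (6.022 × 10²³ × 7.895 × 10^-23) = 4.476 g/cm³.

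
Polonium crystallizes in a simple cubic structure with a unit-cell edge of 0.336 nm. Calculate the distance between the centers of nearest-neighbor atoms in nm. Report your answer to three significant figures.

0.336 nm

In a simple cubic structure, atoms touch along the cell edge, so a = 2r; the nearest-neighbor distance equals 2r = 1.000·a.
d = 1.000 × 0.336 = 0.336 nm.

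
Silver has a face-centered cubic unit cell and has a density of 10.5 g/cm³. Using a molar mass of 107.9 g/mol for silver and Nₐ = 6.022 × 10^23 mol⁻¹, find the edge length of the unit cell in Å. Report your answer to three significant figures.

4.09 Å

With Z = 4 atoms per FCC cell, a³ = Z·M/(N_A·ρ) = 4 × 107.9 / (6.022 × 10²³ × 10.50 g/cm³) = 6.826 × 10^-23 cm³.
a = (6.826 × 10^-23)^(1/3) = 4.087 × 10^-8 cm = 4.09 Å.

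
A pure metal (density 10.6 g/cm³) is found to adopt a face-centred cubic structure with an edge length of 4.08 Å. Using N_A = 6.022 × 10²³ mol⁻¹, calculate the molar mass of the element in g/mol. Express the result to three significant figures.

108 g/mol

An FCC cell has Z = 4 atoms; a = 4.080 × 10^-8 cm.
M = ρ·N_A·a³/Z = 10.6 × 6.022 × 10²³ × 6.792 × 10^-23 / 4 = 108 g/mol.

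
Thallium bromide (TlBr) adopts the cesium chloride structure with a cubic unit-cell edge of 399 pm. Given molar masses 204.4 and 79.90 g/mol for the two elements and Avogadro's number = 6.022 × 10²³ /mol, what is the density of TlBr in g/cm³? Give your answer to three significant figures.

7.43 g/cm³

The cesium chloride structure contains Z = 1 formula unit per cell; M(TlBr) = 204.4 + 79.90 = 284.3 g/mol.
a³ = (3.990 × 10^-8 cm)³ = 6.352 × 10^-23 cm³.
ρ = 1 × 284.3 / (6.022 × 10²³ × 6.352 × 10^-23) = 7.432 g/cm³.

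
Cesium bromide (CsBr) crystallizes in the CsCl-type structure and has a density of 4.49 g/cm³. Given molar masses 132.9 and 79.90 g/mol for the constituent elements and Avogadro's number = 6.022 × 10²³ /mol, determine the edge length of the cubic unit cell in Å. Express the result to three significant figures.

4.29 Å

M(CsBr) = 212.8 g/mol; Z = 1 formula unit per cell.
a³ = Z·M/(N_A·ρ) = 1 × 212.8 / (6.022 × 10²³ × 4.49) = 7.870 × 10^-23 cm³, so a = 4.285 × 10^-8 cm = 4.29 Å.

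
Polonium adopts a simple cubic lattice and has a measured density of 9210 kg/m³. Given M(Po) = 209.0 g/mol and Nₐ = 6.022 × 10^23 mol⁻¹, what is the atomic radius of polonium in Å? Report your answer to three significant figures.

For a simple cubic cell (Z = 1), a³ = Z·M/(N_A·ρ) = 1 × 209.0 / (6.022 × 10²³ × 9.210) = 3.768 × 10^-23 cm³, so a = 3.353 × 10^-8 cm = 3.353 Å.
Atoms touch along the cell edge, so a = 2r, so r = 0.5000 × a = 1.68 Å.

1.68 Å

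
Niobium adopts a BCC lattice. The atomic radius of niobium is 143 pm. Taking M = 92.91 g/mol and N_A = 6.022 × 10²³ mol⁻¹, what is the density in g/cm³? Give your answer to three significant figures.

8.57 g/cm³

In a BCC lattice, atoms touch along the body diagonal, so √3·a = 4r, giving a = 330.2 pm = 3.302 × 10^-8 cm.
With Z = 2, ρ = Z·M/(N_A·a³) = 2 × 92.91 / (6.022 × 10²³ × 3.602 × 10^-23) = 8.567 g/cm³.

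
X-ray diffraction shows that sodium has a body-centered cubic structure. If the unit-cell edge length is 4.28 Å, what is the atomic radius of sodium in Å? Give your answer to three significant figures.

In a BCC lattice, atoms touch along the body diagonal, so √3·a = 4r.
r = √3·a/4 = 1.7321 × 4.28 / 4 = 1.85 Å.

1.85 Å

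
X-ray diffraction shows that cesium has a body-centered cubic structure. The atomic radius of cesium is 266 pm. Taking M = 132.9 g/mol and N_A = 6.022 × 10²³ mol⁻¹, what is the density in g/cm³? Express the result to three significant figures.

1.90 g/cm³

In a BCC lattice, atoms touch along the body diagonal, so √3·a = 4r, giving a = 614.3 pm = 6.143 × 10^-8 cm.
With Z = 2, ρ = Z·M/(N_A·a³) = 2 × 132.9 / (6.022 × 10²³ × 2.318 × 10^-22) = 1.904 g/cm³.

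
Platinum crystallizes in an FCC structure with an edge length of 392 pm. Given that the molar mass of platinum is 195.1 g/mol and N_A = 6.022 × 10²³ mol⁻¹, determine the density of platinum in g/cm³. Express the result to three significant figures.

An FCC unit cell contains Z = 4 atoms.
Cell volume: a³ = (392 pm)³ = (3.920 × 10^-8 cm)³ = 6.024 × 10^-23 cm³.
ρ = Z·M/(N_A·a³) = 4 × 195.1 / (6.022 × 10²³ × 6.024 × 10^-23) = 21.51 g/cm³.

21.5 g/cm³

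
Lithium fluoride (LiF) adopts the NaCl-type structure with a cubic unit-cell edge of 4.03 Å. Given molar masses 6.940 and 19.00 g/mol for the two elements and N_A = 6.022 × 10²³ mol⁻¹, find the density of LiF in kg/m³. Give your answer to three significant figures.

The NaCl-type structure contains Z = 4 formula units per cell; M(LiF) = 6.940 + 19.00 = 25.94 g/mol.
a³ = (4.030 × 10^-8 cm)³ = 6.545 × 10^-23 cm³.
ρ = 4 × 25.94 / (6.022 × 10²³ × 6.545 × 10^-23) = 2.633 g/cm³ = 2630 kg/m³.

2630 kg/m³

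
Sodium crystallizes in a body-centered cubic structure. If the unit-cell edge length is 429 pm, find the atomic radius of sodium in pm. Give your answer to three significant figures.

In a BCC lattice, atoms touch along the body diagonal, so √3·a = 4r.
r = √3·a/4 = 1.7321 × 429 / 4 = 186 pm.

186 pm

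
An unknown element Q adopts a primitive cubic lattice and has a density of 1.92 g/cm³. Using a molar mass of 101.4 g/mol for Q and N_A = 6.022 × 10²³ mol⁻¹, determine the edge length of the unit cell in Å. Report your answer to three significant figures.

With Z = 1 atom per simple cubic cell, a³ = Z·M/(N_A·ρ) = 1 × 101.4 / (6.022 × 10²³ × 1.920 g/cm³) = 8.770 × 10^-23 cm³.
a = (8.770 × 10^-23)^(1/3) = 4.443 × 10^-8 cm = 4.44 Å.

4.44 Å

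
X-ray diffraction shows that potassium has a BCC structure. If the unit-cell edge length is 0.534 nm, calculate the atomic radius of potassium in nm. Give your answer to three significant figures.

0.231 nm

In a BCC lattice, atoms touch along the body diagonal, so √3·a = 4r.
r = √3·a/4 = 1.7321 × 0.534 / 4 = 0.231 nm.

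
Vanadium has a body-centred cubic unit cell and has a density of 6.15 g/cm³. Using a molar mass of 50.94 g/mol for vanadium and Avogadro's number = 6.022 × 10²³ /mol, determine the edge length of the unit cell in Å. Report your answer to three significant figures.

3.02 Å

With Z = 2 atoms per BCC cell, a³ = Z·M/(N_A·ρ) = 2 × 50.94 / (6.022 × 10²³ × 6.150 g/cm³) = 2.751 × 10^-23 cm³.
a = (2.751 × 10^-23)^(1/3) = 3.019 × 10^-8 cm = 3.02 Å.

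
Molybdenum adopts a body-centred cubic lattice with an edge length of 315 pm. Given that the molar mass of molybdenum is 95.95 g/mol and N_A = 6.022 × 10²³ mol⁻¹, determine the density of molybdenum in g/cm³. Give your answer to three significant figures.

10.2 g/cm³

A BCC unit cell contains Z = 2 atoms.
Cell volume: a³ = (315 pm)³ = (3.150 × 10^-8 cm)³ = 3.126 × 10^-23 cm³.
ρ = Z·M/(N_A·a³) = 2 × 95.95 / (6.022 × 10²³ × 3.126 × 10^-23) = 10.20 g/cm³.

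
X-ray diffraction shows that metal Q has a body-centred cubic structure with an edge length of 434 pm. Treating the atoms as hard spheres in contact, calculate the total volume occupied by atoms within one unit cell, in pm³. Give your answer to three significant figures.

In a BCC lattice atoms touch along the body diagonal, so √3·a = 4r, so r = 0.4330a = 187.9 pm.
V_atoms = Z × (4/3)πr³ = 2 × (4/3)π × (187.9)³ = 5.56 × 10^7 pm³.

5.56 × 10^7 pm³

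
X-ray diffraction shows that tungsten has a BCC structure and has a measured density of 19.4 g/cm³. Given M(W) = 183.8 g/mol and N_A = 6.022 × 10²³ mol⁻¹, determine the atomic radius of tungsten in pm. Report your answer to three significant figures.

137 pm

For a BCC cell (Z = 2), a³ = Z·M/(N_A·ρ) = 2 × 183.8 / (6.022 × 10²³ × 19.40) = 3.147 × 10^-23 cm³, so a = 3.157 × 10^-8 cm = 315.7 pm.
Atoms touch along the body diagonal, so √3·a = 4r, so r = 0.4330 × a = 137 pm.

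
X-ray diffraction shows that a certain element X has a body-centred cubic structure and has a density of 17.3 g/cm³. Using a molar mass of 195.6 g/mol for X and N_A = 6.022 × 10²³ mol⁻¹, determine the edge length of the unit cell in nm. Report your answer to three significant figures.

0.335 nm

With Z = 2 atoms per BCC cell, a³ = Z·M/(N_A·ρ) = 2 × 195.6 / (6.022 × 10²³ × 17.30 g/cm³) = 3.755 × 10^-23 cm³.
a = (3.755 × 10^-23)^(1/3) = 3.349 × 10^-8 cm = 0.335 nm.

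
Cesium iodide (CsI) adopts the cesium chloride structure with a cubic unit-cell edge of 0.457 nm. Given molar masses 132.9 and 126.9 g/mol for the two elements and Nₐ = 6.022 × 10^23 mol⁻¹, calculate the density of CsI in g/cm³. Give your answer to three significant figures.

4.52 g/cm³

The cesium chloride structure contains Z = 1 formula unit per cell; M(CsI) = 132.9 + 126.9 = 259.8 g/mol.
a³ = (4.570 × 10^-8 cm)³ = 9.544 × 10^-23 cm³.
ρ = 1 × 259.8 / (6.022 × 10²³ × 9.544 × 10^-23) = 4.520 g/cm³.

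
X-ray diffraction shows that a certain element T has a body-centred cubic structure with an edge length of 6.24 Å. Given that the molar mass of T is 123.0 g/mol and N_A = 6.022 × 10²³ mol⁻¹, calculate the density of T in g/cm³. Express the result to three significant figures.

A BCC unit cell contains Z = 2 atoms.
Cell volume: a³ = (6.24 Å)³ = (6.240 × 10^-8 cm)³ = 2.430 × 10^-22 cm³.
ρ = Z·M/(N_A·a³) = 2 × 123.0 / (6.022 × 10²³ × 2.430 × 10^-22) = 1.681 g/cm³.

1.68 g/cm³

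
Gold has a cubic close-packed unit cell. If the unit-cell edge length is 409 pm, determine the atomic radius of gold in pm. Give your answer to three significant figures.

145 pm

In an FCC lattice, atoms touch along the face diagonal, so √2·a = 4r.
r = √2·a/4 = 1.4142 × 409 / 4 = 145 pm.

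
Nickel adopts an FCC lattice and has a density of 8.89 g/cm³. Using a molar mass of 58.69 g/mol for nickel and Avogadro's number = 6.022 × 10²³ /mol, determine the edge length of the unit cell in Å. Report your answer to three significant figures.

3.53 Å

With Z = 4 atoms per FCC cell, a³ = Z·M/(N_A·ρ) = 4 × 58.69 / (6.022 × 10²³ × 8.890 g/cm³) = 4.385 × 10^-23 cm³.
a = (4.385 × 10^-23)^(1/3) = 3.526 × 10^-8 cm = 3.53 Å.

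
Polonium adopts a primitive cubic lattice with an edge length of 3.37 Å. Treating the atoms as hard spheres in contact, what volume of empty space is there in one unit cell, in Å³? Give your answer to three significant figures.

In a simple cubic lattice atoms touch along the cell edge, so a = 2r, so r = 0.5000a = 1.685 Å.
V_cell = a³ = 38.27 Å³; V_atoms = 1 × (4/3)πr³ = 20.04 Å³.
Empty space = 38.27 − 20.04 = 18.2 Å³.

18.2 Å³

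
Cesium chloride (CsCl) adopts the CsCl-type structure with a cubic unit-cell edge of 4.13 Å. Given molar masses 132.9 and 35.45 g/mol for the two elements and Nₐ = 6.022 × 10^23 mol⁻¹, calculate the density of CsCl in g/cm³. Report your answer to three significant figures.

The CsCl-type structure contains Z = 1 formula unit per cell; M(CsCl) = 132.9 + 35.45 = 168.35 g/mol.
a³ = (4.130 × 10^-8 cm)³ = 7.044 × 10^-23 cm³.
ρ = 1 × 168.35 / (6.022 × 10²³ × 7.044 × 10^-23) = 3.968 g/cm³.

3.97 g/cm³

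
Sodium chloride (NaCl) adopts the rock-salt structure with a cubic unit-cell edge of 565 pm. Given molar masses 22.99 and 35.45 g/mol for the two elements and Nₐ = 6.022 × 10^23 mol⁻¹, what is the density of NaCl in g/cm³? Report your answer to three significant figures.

The rock-salt structure contains Z = 4 formula units per cell; M(NaCl) = 22.99 + 35.45 = 58.44 g/mol.
a³ = (5.650 × 10^-8 cm)³ = 1.804 × 10^-22 cm³.
ρ = 4 × 58.44 / (6.022 × 10²³ × 1.804 × 10^-22) = 2.152 g/cm³.

2.15 g/cm³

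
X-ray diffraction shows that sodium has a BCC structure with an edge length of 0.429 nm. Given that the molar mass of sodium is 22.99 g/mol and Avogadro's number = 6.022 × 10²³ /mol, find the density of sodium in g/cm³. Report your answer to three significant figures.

A BCC unit cell contains Z = 2 atoms.
Cell volume: a³ = (0.429 nm)³ = (4.290 × 10^-8 cm)³ = 7.895 × 10^-23 cm³.
ρ = Z·M/(N_A·a³) = 2 × 22.99 / (6.022 × 10²³ × 7.895 × 10^-23) = 0.9671 g/cm³.

0.967 g/cm³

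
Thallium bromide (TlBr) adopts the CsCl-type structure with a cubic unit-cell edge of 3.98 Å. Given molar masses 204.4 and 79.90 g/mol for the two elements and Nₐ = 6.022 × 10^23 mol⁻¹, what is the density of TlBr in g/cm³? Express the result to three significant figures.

The CsCl-type structure contains Z = 1 formula unit per cell; M(TlBr) = 204.4 + 79.90 = 284.3 g/mol.
a³ = (3.980 × 10^-8 cm)³ = 6.304 × 10^-23 cm³.
ρ = 1 × 284.3 / (6.022 × 10²³ × 6.304 × 10^-23) = 7.488 g/cm³.

7.49 g/cm³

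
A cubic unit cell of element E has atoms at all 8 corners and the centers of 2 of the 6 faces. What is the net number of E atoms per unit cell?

2

Corner atoms are shared by 8 cells (1/8 each), face atoms by 2 (1/2 each).
Net atoms = 8 × 1/8 + 2 × 1/2 = 1 + 1 = 2.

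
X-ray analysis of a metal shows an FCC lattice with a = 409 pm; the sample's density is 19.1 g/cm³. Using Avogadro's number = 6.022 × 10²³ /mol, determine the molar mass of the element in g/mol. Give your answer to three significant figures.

197 g/mol

An FCC cell has Z = 4 atoms; a = 4.090 × 10^-8 cm.
M = ρ·N_A·a³/Z = 19.1 × 6.022 × 10²³ × 6.842 × 10^-23 / 4 = 197 g/mol.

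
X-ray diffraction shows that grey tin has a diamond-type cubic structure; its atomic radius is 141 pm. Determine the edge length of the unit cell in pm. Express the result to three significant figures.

651 pm

In a diamond cubic lattice, nearest neighbors lie along the body diagonal with √3·a = 8r.
a = 8r/√3 = 8 × 141 / 1.7321 = 651 pm.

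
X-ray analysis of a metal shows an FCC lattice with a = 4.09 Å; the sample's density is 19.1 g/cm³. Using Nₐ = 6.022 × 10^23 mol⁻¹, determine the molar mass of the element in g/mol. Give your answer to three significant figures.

197 g/mol

An FCC cell has Z = 4 atoms; a = 4.090 × 10^-8 cm.
M = ρ·N_A·a³/Z = 19.1 × 6.022 × 10²³ × 6.842 × 10^-23 / 4 = 197 g/mol.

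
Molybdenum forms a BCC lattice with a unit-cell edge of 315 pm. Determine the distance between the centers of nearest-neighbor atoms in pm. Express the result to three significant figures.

In a BCC structure, atoms touch along the body diagonal, so √3·a = 4r; the nearest-neighbor distance equals 2r = 0.8660·a.
d = 0.8660 × 315 = 273 pm.

273 pm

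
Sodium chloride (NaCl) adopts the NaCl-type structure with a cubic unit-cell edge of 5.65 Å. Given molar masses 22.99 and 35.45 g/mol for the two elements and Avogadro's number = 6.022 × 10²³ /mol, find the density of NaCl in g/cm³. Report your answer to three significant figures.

The NaCl-type structure contains Z = 4 formula units per cell; M(NaCl) = 22.99 + 35.45 = 58.44 g/mol.
a³ = (5.650 × 10^-8 cm)³ = 1.804 × 10^-22 cm³.
ρ = 4 × 58.44 / (6.022 × 10²³ × 1.804 × 10^-22) = 2.152 g/cm³.

2.15 g/cm³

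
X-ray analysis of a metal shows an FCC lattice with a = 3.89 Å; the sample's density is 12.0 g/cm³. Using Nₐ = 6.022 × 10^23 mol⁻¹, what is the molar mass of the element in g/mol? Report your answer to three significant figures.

106 g/mol

An FCC cell has Z = 4 atoms; a = 3.890 × 10^-8 cm.
M = ρ·N_A·a³/Z = 12.0 × 6.022 × 10²³ × 5.886 × 10^-23 / 4 = 106 g/mol.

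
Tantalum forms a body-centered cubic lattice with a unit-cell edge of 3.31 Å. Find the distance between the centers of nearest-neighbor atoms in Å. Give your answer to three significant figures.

In a BCC structure, atoms touch along the body diagonal, so √3·a = 4r; the nearest-neighbor distance equals 2r = 0.8660·a.
d = 0.8660 × 3.31 = 2.87 Å.

2.87 Å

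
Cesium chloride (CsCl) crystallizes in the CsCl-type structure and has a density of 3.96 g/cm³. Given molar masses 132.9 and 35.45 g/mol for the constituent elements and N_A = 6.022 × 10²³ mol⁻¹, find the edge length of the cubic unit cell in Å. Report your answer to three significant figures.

4.13 Å

M(CsCl) = 168.35 g/mol; Z = 1 formula unit per cell.
a³ = Z·M/(N_A·ρ) = 1 × 168.35 / (6.022 × 10²³ × 3.96) = 7.060 × 10^-23 cm³, so a = 4.133 × 10^-8 cm = 4.13 Å.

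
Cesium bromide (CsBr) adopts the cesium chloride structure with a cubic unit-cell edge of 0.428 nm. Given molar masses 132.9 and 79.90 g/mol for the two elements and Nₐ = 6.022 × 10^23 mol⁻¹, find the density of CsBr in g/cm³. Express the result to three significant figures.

The cesium chloride structure contains Z = 1 formula unit per cell; M(CsBr) = 132.9 + 79.90 = 212.8 g/mol.
a³ = (4.280 × 10^-8 cm)³ = 7.840 × 10^-23 cm³.
ρ = 1 × 212.8 / (6.022 × 10²³ × 7.840 × 10^-23) = 4.507 g/cm³.

4.51 g/cm³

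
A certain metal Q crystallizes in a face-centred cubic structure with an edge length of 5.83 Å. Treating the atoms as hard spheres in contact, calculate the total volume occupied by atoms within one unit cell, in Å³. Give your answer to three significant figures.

147 Å³

In an FCC lattice atoms touch along the face diagonal, so √2·a = 4r, so r = 0.3536a = 2.061 Å.
V_atoms = Z × (4/3)πr³ = 4 × (4/3)π × (2.061)³ = 147 Å³.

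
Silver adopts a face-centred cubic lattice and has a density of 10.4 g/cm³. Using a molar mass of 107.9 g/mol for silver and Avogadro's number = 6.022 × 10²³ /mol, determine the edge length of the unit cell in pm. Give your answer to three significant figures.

410 pm

With Z = 4 atoms per FCC cell, a³ = Z·M/(N_A·ρ) = 4 × 107.9 / (6.022 × 10²³ × 10.40 g/cm³) = 6.891 × 10^-23 cm³.
a = (6.891 × 10^-23)^(1/3) = 4.100 × 10^-8 cm = 410 pm.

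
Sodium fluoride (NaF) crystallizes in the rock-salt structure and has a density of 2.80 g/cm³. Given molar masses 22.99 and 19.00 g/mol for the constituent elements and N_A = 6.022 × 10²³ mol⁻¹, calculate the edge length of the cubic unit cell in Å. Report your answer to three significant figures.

M(NaF) = 41.99 g/mol; Z = 4 formula units per cell.
a³ = Z·M/(N_A·ρ) = 4 × 41.99 / (6.022 × 10²³ × 2.80) = 9.961 × 10^-23 cm³, so a = 4.636 × 10^-8 cm = 4.64 Å.

4.64 Å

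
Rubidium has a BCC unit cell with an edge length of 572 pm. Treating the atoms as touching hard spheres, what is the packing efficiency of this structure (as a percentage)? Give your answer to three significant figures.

68.0%

In a BCC lattice atoms touch along the body diagonal, so √3·a = 4r, so r = 0.4330a = 247.7 pm.
Packing fraction = Z·(4/3)πr³ / a³ = 2 × (4/3)π × (247.7)³ / (572)³ = 0.6802 = 68.0%.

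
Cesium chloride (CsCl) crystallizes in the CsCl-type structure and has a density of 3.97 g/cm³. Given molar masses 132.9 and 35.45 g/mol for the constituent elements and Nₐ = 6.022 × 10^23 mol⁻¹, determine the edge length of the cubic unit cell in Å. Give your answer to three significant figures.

M(CsCl) = 168.35 g/mol; Z = 1 formula unit per cell.
a³ = Z·M/(N_A·ρ) = 1 × 168.35 / (6.022 × 10²³ × 3.97) = 7.042 × 10^-23 cm³, so a = 4.129 × 10^-8 cm = 4.13 Å.

4.13 Å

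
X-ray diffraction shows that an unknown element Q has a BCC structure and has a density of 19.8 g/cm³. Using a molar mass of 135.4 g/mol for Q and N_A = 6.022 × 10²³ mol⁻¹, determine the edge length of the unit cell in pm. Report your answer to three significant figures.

283 pm

With Z = 2 atoms per BCC cell, a³ = Z·M/(N_A·ρ) = 2 × 135.4 / (6.022 × 10²³ × 19.80 g/cm³) = 2.271 × 10^-23 cm³.
a = (2.271 × 10^-23)^(1/3) = 2.832 × 10^-8 cm = 283 pm.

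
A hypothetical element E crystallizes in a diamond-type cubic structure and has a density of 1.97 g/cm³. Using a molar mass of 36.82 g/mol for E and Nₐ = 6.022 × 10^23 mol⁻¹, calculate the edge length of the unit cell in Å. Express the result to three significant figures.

6.29 Å

With Z = 8 atoms per diamond cubic cell, a³ = Z·M/(N_A·ρ) = 8 × 36.82 / (6.022 × 10²³ × 1.970 g/cm³) = 2.483 × 10^-22 cm³.
a = (2.483 × 10^-22)^(1/3) = 6.285 × 10^-8 cm = 6.29 Å.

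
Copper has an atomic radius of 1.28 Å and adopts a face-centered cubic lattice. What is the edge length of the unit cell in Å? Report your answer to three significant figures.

3.62 Å

In an FCC lattice, atoms touch along the face diagonal, so √2·a = 4r.
a = 4r/√2 = 4 × 1.28 / 1.4142 = 3.62 Å.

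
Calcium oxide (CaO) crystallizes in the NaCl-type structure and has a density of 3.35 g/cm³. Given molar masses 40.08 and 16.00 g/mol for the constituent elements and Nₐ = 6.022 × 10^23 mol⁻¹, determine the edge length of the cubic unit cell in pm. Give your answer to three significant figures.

M(CaO) = 56.08 g/mol; Z = 4 formula units per cell.
a³ = Z·M/(N_A·ρ) = 4 × 56.08 / (6.022 × 10²³ × 3.35) = 1.112 × 10^-22 cm³, so a = 4.809 × 10^-8 cm = 481 pm.

481 pm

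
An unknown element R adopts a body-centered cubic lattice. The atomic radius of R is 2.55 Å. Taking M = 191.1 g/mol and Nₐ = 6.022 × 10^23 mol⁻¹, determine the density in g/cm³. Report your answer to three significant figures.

3.11 g/cm³

In a BCC lattice, atoms touch along the body diagonal, so √3·a = 4r, giving a = 5.889 Å = 5.889 × 10^-8 cm.
With Z = 2, ρ = Z·M/(N_A·a³) = 2 × 191.1 / (6.022 × 10²³ × 2.042 × 10^-22) = 3.108 g/cm³.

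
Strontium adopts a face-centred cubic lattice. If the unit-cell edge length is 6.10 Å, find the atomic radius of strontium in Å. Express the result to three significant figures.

In an FCC lattice, atoms touch along the face diagonal, so √2·a = 4r.
r = √2·a/4 = 1.4142 × 6.10 / 4 = 2.16 Å.

2.16 Å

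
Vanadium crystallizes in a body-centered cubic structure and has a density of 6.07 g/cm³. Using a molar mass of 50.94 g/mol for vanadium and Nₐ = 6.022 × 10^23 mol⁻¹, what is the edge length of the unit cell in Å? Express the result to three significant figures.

3.03 Å

With Z = 2 atoms per BCC cell, a³ = Z·M/(N_A·ρ) = 2 × 50.94 / (6.022 × 10²³ × 6.070 g/cm³) = 2.787 × 10^-23 cm³.
a = (2.787 × 10^-23)^(1/3) = 3.032 × 10^-8 cm = 3.03 Å.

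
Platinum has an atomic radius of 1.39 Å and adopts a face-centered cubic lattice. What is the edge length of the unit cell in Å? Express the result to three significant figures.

In an FCC lattice, atoms touch along the face diagonal, so √2·a = 4r.
a = 4r/√2 = 4 × 1.39 / 1.4142 = 3.93 Å.

3.93 Å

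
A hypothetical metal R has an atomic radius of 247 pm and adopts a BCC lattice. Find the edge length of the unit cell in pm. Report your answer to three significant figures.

In a BCC lattice, atoms touch along the body diagonal, so √3·a = 4r.
a = 4r/√3 = 4 × 247 / 1.7321 = 570 pm.

570 pm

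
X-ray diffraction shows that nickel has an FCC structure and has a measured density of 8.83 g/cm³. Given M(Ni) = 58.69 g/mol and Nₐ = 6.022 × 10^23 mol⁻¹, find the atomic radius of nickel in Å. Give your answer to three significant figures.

1.25 Å

For an FCC cell (Z = 4), a³ = Z·M/(N_A·ρ) = 4 × 58.69 / (6.022 × 10²³ × 8.830) = 4.415 × 10^-23 cm³, so a = 3.534 × 10^-8 cm = 3.534 Å.
Atoms touch along the face diagonal, so √2·a = 4r, so r = 0.3536 × a = 1.25 Å.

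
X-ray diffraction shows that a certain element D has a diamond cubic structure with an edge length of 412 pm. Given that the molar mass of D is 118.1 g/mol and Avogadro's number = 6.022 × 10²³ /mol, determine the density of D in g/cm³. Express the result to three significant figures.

22.4 g/cm³

A diamond cubic unit cell contains Z = 8 atoms.
Cell volume: a³ = (412 pm)³ = (4.120 × 10^-8 cm)³ = 6.993 × 10^-23 cm³.
ρ = Z·M/(N_A·a³) = 8 × 118.1 / (6.022 × 10²³ × 6.993 × 10^-23) = 22.43 g/cm³.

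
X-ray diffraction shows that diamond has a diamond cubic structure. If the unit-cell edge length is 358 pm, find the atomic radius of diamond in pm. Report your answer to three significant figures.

In a diamond cubic lattice, nearest neighbors lie along the body diagonal with √3·a = 8r.
r = √3·a/8 = 1.7321 × 358 / 8 = 77.5 pm.

77.5 pm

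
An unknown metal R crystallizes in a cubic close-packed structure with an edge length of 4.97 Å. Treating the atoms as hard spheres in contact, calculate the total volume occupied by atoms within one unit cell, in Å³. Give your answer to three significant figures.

90.9 Å³

In an FCC lattice atoms touch along the face diagonal, so √2·a = 4r, so r = 0.3536a = 1.757 Å.
V_atoms = Z × (4/3)πr³ = 4 × (4/3)π × (1.757)³ = 90.9 Å³.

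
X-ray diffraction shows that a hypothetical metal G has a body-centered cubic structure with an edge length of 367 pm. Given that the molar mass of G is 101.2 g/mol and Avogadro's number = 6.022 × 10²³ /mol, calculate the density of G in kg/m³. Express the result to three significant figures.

6800 kg/m³

A BCC unit cell contains Z = 2 atoms.
Cell volume: a³ = (367 pm)³ = (3.670 × 10^-8 cm)³ = 4.943 × 10^-23 cm³.
ρ = Z·M/(N_A·a³) = 2 × 101.2 / (6.022 × 10²³ × 4.943 × 10^-23) = 6.799 g/cm³ = 6800 kg/m³.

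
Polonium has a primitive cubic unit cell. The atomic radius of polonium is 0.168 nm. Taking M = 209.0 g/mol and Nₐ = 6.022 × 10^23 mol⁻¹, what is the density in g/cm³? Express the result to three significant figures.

In a simple cubic lattice, atoms touch along the cell edge, so a = 2r, giving a = 0.3360 nm = 3.360 × 10^-8 cm.
With Z = 1, ρ = Z·M/(N_A·a³) = 1 × 209.0 / (6.022 × 10²³ × 3.793 × 10^-23) = 9.149 g/cm³.

9.15 g/cm³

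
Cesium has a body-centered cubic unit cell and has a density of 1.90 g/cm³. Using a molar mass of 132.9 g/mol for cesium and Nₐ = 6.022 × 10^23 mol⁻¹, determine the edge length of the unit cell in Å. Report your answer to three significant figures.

6.15 Å

With Z = 2 atoms per BCC cell, a³ = Z·M/(N_A·ρ) = 2 × 132.9 / (6.022 × 10²³ × 1.900 g/cm³) = 2.323 × 10^-22 cm³.
a = (2.323 × 10^-22)^(1/3) = 6.147 × 10^-8 cm = 6.15 Å.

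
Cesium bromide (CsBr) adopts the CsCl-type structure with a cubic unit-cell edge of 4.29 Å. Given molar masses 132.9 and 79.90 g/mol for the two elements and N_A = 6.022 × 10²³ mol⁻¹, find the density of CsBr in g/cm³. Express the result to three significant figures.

The CsCl-type structure contains Z = 1 formula unit per cell; M(CsBr) = 132.9 + 79.90 = 212.8 g/mol.
a³ = (4.290 × 10^-8 cm)³ = 7.895 × 10^-23 cm³.
ρ = 1 × 212.8 / (6.022 × 10²³ × 7.895 × 10^-23) = 4.476 g/cm³.

4.48 g/cm³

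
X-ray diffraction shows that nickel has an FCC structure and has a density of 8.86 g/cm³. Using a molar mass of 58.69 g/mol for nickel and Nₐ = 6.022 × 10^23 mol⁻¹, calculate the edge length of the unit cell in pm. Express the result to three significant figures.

With Z = 4 atoms per FCC cell, a³ = Z·M/(N_A·ρ) = 4 × 58.69 / (6.022 × 10²³ × 8.860 g/cm³) = 4.400 × 10^-23 cm³.
a = (4.400 × 10^-23)^(1/3) = 3.530 × 10^-8 cm = 353 pm.

353 pm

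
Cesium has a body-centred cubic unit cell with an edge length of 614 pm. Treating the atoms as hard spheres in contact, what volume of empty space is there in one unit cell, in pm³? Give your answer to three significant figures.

In a BCC lattice atoms touch along the body diagonal, so √3·a = 4r, so r = 0.4330a = 265.9 pm.
V_cell = a³ = 2.315 × 10^8 pm³; V_atoms = 2 × (4/3)πr³ = 1.574 × 10^8 pm³.
Empty space = 2.315 × 10^8 − 1.574 × 10^8 = 7.40 × 10^7 pm³.

7.40 × 10^7 pm³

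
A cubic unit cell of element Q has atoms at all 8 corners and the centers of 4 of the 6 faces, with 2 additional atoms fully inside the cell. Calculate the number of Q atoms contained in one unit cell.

Corner atoms are shared by 8 cells (1/8 each), face atoms by 2 (1/2 each), interior atoms are unshared.
Net atoms = 8 × 1/8 + 4 × 1/2 + 2 = 1 + 2 + 2 = 5.

5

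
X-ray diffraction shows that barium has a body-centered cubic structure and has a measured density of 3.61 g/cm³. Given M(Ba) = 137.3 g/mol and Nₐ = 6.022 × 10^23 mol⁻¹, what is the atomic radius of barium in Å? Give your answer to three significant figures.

2.17 Å

For a BCC cell (Z = 2), a³ = Z·M/(N_A·ρ) = 2 × 137.3 / (6.022 × 10²³ × 3.610) = 1.263 × 10^-22 cm³, so a = 5.017 × 10^-8 cm = 5.017 Å.
Atoms touch along the body diagonal, so √3·a = 4r, so r = 0.4330 × a = 2.17 Å.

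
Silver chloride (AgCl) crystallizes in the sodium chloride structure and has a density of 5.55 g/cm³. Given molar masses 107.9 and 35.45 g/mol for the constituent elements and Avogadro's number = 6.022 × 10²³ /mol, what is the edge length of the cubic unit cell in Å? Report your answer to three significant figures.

5.56 Å

M(AgCl) = 143.35 g/mol; Z = 4 formula units per cell.
a³ = Z·M/(N_A·ρ) = 4 × 143.35 / (6.022 × 10²³ × 5.55) = 1.716 × 10^-22 cm³, so a = 5.557 × 10^-8 cm = 5.56 Å.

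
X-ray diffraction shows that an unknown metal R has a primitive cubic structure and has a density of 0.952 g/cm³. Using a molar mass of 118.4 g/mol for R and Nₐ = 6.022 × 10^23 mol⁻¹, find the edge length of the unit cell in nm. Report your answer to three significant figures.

With Z = 1 atom per simple cubic cell, a³ = Z·M/(N_A·ρ) = 1 × 118.4 / (6.022 × 10²³ × 0.9520 g/cm³) = 2.065 × 10^-22 cm³.
a = (2.065 × 10^-22)^(1/3) = 5.911 × 10^-8 cm = 0.591 nm.

0.591 nm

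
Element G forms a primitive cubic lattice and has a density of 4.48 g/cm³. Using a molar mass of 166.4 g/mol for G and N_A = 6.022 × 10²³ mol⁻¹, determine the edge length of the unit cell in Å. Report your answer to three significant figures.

3.95 Å

With Z = 1 atom per simple cubic cell, a³ = Z·M/(N_A·ρ) = 1 × 166.4 / (6.022 × 10²³ × 4.480 g/cm³) = 6.168 × 10^-23 cm³.
a = (6.168 × 10^-23)^(1/3) = 3.951 × 10^-8 cm = 3.95 Å.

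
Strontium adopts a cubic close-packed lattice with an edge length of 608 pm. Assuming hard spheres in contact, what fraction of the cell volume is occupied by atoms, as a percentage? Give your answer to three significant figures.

74.0%

In an FCC lattice atoms touch along the face diagonal, so √2·a = 4r, so r = 0.3536a = 215.0 pm.
Packing fraction = Z·(4/3)πr³ / a³ = 4 × (4/3)π × (215.0)³ / (608)³ = 0.7405 = 74.0%.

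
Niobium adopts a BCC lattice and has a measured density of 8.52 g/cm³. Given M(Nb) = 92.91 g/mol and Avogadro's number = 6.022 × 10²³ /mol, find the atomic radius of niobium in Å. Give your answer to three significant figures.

1.43 Å

For a BCC cell (Z = 2), a³ = Z·M/(N_A·ρ) = 2 × 92.91 / (6.022 × 10²³ × 8.520) = 3.622 × 10^-23 cm³, so a = 3.309 × 10^-8 cm = 3.309 Å.
Atoms touch along the body diagonal, so √3·a = 4r, so r = 0.4330 × a = 1.43 Å.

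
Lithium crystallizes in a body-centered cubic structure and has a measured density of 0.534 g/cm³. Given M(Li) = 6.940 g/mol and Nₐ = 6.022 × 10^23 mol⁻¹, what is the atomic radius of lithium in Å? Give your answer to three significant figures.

1.52 Å

For a BCC cell (Z = 2), a³ = Z·M/(N_A·ρ) = 2 × 6.940 / (6.022 × 10²³ × 0.5340) = 4.316 × 10^-23 cm³, so a = 3.508 × 10^-8 cm = 3.508 Å.
Atoms touch along the body diagonal, so √3·a = 4r, so r = 0.4330 × a = 1.52 Å.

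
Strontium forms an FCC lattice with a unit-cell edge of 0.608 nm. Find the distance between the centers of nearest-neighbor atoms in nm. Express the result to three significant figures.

In an FCC structure, atoms touch along the face diagonal, so √2·a = 4r; the nearest-neighbor distance equals 2r = 0.7071·a.
d = 0.7071 × 0.608 = 0.430 nm.

0.430 nm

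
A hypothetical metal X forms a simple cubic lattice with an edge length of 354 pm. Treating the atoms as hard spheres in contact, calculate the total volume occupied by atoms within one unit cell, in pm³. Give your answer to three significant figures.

2.32 × 10^7 pm³

In a simple cubic lattice atoms touch along the cell edge, so a = 2r, so r = 0.5000a = 177.0 pm.
V_atoms = Z × (4/3)πr³ = 1 × (4/3)π × (177.0)³ = 2.32 × 10^7 pm³.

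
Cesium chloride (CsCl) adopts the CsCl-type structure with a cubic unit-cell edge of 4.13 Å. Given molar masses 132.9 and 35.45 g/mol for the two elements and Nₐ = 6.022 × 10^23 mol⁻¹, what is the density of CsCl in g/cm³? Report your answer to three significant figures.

3.97 g/cm³

The CsCl-type structure contains Z = 1 formula unit per cell; M(CsCl) = 132.9 + 35.45 = 168.35 g/mol.
a³ = (4.130 × 10^-8 cm)³ = 7.044 × 10^-23 cm³.
ρ = 1 × 168.35 / (6.022 × 10²³ × 7.044 × 10^-23) = 3.968 g/cm³.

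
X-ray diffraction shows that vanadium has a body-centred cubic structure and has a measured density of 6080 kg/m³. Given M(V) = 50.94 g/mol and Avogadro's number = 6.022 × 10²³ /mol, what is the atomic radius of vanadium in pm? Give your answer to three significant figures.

131 pm

For a BCC cell (Z = 2), a³ = Z·M/(N_A·ρ) = 2 × 50.94 / (6.022 × 10²³ × 6.080) = 2.783 × 10^-23 cm³, so a = 3.030 × 10^-8 cm = 303.0 pm.
Atoms touch along the body diagonal, so √3·a = 4r, so r = 0.4330 × a = 131 pm.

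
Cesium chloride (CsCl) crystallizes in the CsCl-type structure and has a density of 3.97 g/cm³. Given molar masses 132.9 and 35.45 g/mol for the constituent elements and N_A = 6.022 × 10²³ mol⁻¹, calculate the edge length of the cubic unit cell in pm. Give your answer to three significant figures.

413 pm

M(CsCl) = 168.35 g/mol; Z = 1 formula unit per cell.
a³ = Z·M/(N_A·ρ) = 1 × 168.35 / (6.022 × 10²³ × 3.97) = 7.042 × 10^-23 cm³, so a = 4.129 × 10^-8 cm = 413 pm.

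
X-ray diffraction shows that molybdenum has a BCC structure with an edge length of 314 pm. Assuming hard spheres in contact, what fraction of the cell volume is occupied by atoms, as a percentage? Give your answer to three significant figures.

In a BCC lattice atoms touch along the body diagonal, so √3·a = 4r, so r = 0.4330a = 136.0 pm.
Packing fraction = Z·(4/3)πr³ / a³ = 2 × (4/3)π × (136.0)³ / (314)³ = 0.6802 = 68.0%.

68.0%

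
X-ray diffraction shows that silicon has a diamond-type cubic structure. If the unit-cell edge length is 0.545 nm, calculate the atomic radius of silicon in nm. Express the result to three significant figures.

0.118 nm

In a diamond cubic lattice, nearest neighbors lie along the body diagonal with √3·a = 8r.
r = √3·a/8 = 1.7321 × 0.545 / 8 = 0.118 nm.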